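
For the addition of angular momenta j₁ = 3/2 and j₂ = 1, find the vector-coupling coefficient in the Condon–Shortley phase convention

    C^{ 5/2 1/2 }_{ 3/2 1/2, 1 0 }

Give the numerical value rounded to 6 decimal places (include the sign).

+0.774597

j₁+j₂−J=0  J+j₁−j₂=3  J−j₁+j₂=2  j₁+j₂+J+1=6
(j₁±m₁, j₂±m₂, J±M) = (2,1,1,1,3,2)
P² = 12/5
sum k=0..0:
  [0] +1/2 = 1/2
S = 1/2
C² = P²·S² = 3/5 ; C = +0.774597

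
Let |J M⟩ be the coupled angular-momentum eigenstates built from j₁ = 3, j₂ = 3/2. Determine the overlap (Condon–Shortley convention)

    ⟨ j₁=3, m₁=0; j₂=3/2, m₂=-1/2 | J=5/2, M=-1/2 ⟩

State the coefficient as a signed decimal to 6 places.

√[6·2!4!1!/8! · 3!3!1!2!2!3!] = √(216/35)
  +(−1)^0/∏(0,2,3,1,1,0)! = 1/12  (running 1/12)
  +(−1)^1/∏(1,1,2,0,2,1)! = -1/4  (running -1/6)
⟨..|..⟩ = √(216/35)·(-1/6) = -0.414039

−√(6/35) = -0.414039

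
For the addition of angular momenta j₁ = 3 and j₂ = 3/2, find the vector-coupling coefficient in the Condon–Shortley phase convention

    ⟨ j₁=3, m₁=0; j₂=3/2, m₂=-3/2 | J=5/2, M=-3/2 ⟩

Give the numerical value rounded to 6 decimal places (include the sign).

+0.507093

√[6·2!4!1!/8! · 3!3!0!3!1!4!] = √(1296/35)
  +(−1)^0/∏(0,2,3,0,1,1)! = 1/12  (running 1/12)
⟨..|..⟩ = √(1296/35)·(1/12) = +0.507093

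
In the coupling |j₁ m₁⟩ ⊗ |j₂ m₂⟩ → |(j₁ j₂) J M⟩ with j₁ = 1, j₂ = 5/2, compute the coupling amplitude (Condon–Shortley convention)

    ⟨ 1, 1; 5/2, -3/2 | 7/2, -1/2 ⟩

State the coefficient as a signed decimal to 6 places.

√[8·0!2!5!/8! · 2!0!1!4!3!4!] = √(2304/7)
  +(−1)^0/∏(0,0,0,1,2,4)! = 1/48  (running 1/48)
⟨..|..⟩ = √(2304/7)·(1/48) = +0.377964

+√(1/7) ≈ +0.377964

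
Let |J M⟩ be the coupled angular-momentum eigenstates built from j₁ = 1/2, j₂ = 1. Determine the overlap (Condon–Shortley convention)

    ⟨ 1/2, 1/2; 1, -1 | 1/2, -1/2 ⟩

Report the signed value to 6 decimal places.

+√(2/3) ≈ +0.816497

√[2·1!0!1!/3! · 1!0!0!2!0!1!] = √(2/3)
  +(−1)^0/∏(0,1,0,0,0,1)! = 1  (running 1)
⟨..|..⟩ = √(2/3)·(1) = +0.816497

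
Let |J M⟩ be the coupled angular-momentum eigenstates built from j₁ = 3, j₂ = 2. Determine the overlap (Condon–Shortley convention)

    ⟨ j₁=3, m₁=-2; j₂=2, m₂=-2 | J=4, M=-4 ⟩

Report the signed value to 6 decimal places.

+0.632456  (= +√(2/5))

triangle: 1!·5!·3!/10! = 720/3628800
(j±m)!: 1!·5!·0!·4!·0!·8! = 116121600
prefactor² = (2J+1)·Δ·N² = 207360
  k=0: +1/(0!·1!·5!·0!·0!·3!) = 1/720
Σ = 1/720  ⇒  CG² = 207360·1/720² = 2/5
CG = +√(2/5) = +0.632456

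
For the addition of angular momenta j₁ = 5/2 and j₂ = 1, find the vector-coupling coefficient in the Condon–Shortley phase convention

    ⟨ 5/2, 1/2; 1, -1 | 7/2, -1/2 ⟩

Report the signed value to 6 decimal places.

triangle: 0!·5!·2!/8! = 240/40320
(j±m)!: 3!·2!·0!·2!·3!·4! = 3456
prefactor² = (2J+1)·Δ·N² = 1152/7
  k=0: +1/(0!·0!·2!·0!·3!·2!) = 1/24
Σ = 1/24  ⇒  CG² = 1152/7·1/24² = 2/7
CG = +√(2/7) = +0.534522

+0.534522  (= +√(2/7))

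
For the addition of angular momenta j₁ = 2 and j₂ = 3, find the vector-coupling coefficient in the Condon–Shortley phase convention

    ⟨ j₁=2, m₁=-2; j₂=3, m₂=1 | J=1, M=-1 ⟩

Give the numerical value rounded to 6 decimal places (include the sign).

+√(1/35) = +0.169031

√[3·4!0!2!/7! · 0!4!4!2!0!2!] = √(2304/35)
  +(−1)^4/∏(4,0,0,0,0,2)! = 1/48  (running 1/48)
⟨..|..⟩ = √(2304/35)·(1/48) = +0.169031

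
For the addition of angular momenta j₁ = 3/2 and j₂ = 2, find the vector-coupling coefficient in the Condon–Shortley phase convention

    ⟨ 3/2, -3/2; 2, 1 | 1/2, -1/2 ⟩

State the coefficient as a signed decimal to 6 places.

-0.316228

triangle: 3!×0!×1!/5! = 6/120
(j±m)!: 0!×3!×3!×1!×0!×1! = 36
prefactor² = (2J+1)×Δ×N² = 18/5
  k=3: −1/(3!×0!×0!×0!×0!×1!) = -1/6
Σ = -1/6  ⇒  CG² = 18/5×(-1/6)² = 1/10
CG = −√(1/10) = -0.316228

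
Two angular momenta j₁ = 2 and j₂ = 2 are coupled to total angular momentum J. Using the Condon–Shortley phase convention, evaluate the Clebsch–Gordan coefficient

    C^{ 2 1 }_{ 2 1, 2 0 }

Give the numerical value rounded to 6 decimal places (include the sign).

−√(1/14) ≈ -0.267261

√[5·2!2!2!/7! · 3!1!2!2!3!1!] = √(8/7)
  +(−1)^0/∏(0,2,1,2,1,0)! = 1/4  (running 1/4)
  +(−1)^1/∏(1,1,0,1,2,1)! = -1/2  (running -1/4)
⟨..|..⟩ = √(8/7)·(-1/4) = -0.267261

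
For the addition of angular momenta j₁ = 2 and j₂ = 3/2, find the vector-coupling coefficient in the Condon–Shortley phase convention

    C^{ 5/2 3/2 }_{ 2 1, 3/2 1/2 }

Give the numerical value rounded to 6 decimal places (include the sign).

j₁+j₂−J=1  J+j₁−j₂=3  J−j₁+j₂=2  j₁+j₂+J+1=7
(j₁±m₁, j₂±m₂, J±M) = (3,1,2,1,4,1)
P² = 144/35
sum k=0..1:
  [0] +1/4 = 1/4
  [1] −1/6 = -1/6
S = 1/12
C² = P²·S² = 1/35 ; C = +0.169031

+√(1/35) ≈ +0.169031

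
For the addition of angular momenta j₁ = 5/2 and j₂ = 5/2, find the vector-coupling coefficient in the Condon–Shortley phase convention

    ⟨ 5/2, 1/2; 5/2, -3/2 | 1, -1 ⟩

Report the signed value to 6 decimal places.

-0.478091  (= −√(8/35))

j₁+j₂−J=4  J+j₁−j₂=1  J−j₁+j₂=1  j₁+j₂+J+1=7
(j₁±m₁, j₂±m₂, J±M) = (3,2,1,4,0,2)
P² = 288/35
sum k=1..1:
  [1] −1/6 = -1/6
S = -1/6
C² = P²·S² = 8/35 ; C = -0.478091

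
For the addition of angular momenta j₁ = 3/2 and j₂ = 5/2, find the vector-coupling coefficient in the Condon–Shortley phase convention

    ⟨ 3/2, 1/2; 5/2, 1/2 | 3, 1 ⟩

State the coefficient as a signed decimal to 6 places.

+0.129099

triangle: 1!·2!·4!/8! = 48/40320
(j±m)!: 2!·1!·3!·2!·4!·2! = 1152
prefactor² = (2J+1)·Δ·N² = 48/5
  k=0: +1/(0!·1!·1!·3!·1!·1!) = 1/6
  k=1: −1/(1!·0!·0!·2!·2!·2!) = -1/8
Σ = 1/24  ⇒  CG² = 48/5·1/24² = 1/60
CG = +√(1/60) = +0.129099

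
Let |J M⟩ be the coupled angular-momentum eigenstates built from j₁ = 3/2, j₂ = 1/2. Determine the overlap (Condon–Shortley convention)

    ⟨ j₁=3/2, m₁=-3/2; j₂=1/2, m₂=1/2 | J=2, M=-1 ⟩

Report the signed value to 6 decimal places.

j₁+j₂−J=0  J+j₁−j₂=3  J−j₁+j₂=1  j₁+j₂+J+1=5
(j₁±m₁, j₂±m₂, J±M) = (0,3,1,0,1,3)
P² = 9
sum k=0..0:
  [0] +1/6 = 1/6
S = 1/6
C² = P²·S² = 1/4 ; C = +0.500000

+√(1/4) ≈ +0.500000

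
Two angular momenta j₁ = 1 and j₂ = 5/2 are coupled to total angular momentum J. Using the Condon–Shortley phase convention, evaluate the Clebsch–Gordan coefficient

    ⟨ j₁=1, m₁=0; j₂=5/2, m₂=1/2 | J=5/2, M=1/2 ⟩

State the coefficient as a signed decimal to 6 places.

−√(1/35) = -0.169031

triangle: 1!×1!×4!/7! = 24/5040
(j±m)!: 1!×1!×3!×2!×3!×2! = 144
prefactor² = (2J+1)×Δ×N² = 144/35
  k=0: +1/(0!×1!×1!×3!×0!×1!) = 1/6
  k=1: −1/(1!×0!×0!×2!×1!×2!) = -1/4
Σ = -1/12  ⇒  CG² = 144/35×(-1/12)² = 1/35
CG = −√(1/35) = -0.169031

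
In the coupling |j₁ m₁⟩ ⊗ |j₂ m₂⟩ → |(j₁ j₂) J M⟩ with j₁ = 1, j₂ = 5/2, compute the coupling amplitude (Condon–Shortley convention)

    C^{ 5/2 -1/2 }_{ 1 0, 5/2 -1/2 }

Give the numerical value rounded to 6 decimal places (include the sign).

+√(1/35) = +0.169031

j₁+j₂−J=1  J+j₁−j₂=1  J−j₁+j₂=4  j₁+j₂+J+1=7
(j₁±m₁, j₂±m₂, J±M) = (1,1,2,3,2,3)
P² = 144/35
sum k=0..1:
  [0] +1/4 = 1/4
  [1] −1/6 = -1/6
S = 1/12
C² = P²·S² = 1/35 ; C = +0.169031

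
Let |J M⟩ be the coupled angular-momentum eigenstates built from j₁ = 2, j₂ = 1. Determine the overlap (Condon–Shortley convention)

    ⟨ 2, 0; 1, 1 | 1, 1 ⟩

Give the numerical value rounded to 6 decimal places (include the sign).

√[3·2!2!0!/5! · 2!2!2!0!2!0!] = √(8/5)
  +(−1)^2/∏(2,0,0,0,2,0)! = 1/4  (running 1/4)
⟨..|..⟩ = √(8/5)·(1/4) = +0.316228

+√(1/10) ≈ +0.316228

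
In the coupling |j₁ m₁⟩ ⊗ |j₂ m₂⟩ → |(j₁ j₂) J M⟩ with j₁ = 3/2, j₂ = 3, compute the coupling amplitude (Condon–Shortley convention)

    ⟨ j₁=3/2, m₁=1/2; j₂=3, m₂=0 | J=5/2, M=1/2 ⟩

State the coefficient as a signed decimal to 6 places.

√[6·2!1!4!/8! · 2!1!3!3!3!2!] = √(216/35)
  +(−1)^0/∏(0,2,1,3,0,1)! = 1/12  (running 1/12)
  +(−1)^1/∏(1,1,0,2,1,2)! = -1/4  (running -1/6)
⟨..|..⟩ = √(216/35)·(-1/6) = -0.414039

−√(6/35) ≈ -0.414039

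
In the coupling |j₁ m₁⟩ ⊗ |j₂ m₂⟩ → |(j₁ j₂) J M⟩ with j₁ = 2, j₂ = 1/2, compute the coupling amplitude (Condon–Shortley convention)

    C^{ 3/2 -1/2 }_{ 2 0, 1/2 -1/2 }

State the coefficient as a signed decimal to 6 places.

+√(2/5) ≈ +0.632456

triangle: 1!×3!×0!/5! = 6/120
(j±m)!: 2!×2!×0!×1!×1!×2! = 8
prefactor² = (2J+1)×Δ×N² = 8/5
  k=0: +1/(0!×1!×2!×0!×1!×0!) = 1/2
Σ = 1/2  ⇒  CG² = 8/5×1/2² = 2/5
CG = +√(2/5) = +0.632456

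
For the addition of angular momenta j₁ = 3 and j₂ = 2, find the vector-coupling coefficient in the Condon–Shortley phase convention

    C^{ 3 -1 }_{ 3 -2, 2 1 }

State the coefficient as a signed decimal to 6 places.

+0.500000  (= +√(1/4))

j₁+j₂−J=2  J+j₁−j₂=4  J−j₁+j₂=2  j₁+j₂+J+1=9
(j₁±m₁, j₂±m₂, J±M) = (1,5,3,1,2,4)
P² = 64
sum k=1..2:
  [1] −1/48 = -1/48
  [2] +1/12 = 1/12
S = 1/16
C² = P²·S² = 1/4 ; C = +0.500000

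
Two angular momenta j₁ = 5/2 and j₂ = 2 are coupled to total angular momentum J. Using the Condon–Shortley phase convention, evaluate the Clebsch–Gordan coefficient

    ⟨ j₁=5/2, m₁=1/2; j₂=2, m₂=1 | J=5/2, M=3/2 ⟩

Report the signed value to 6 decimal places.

triangle: 2!·3!·2!/8! = 24/40320
(j±m)!: 3!·2!·3!·1!·4!·1! = 1728
prefactor² = (2J+1)·Δ·N² = 216/35
  k=1: −1/(1!·1!·1!·2!·2!·0!) = -1/4
  k=2: +1/(2!·0!·0!·1!·3!·1!) = 1/12
Σ = -1/6  ⇒  CG² = 216/35·(-1/6)² = 6/35
CG = −√(6/35) = -0.414039

-0.414039  (= −√(6/35))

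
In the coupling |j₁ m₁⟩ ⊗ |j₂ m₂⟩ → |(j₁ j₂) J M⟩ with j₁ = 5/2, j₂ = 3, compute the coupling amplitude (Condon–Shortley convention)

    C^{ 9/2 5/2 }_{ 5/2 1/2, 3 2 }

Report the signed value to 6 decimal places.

-0.497468  (= −√(49/198))

√[10·1!4!5!/11! · 3!2!5!1!7!2!] = √(115200/11)
  +(−1)^0/∏(0,1,2,5,2,0)! = 1/480  (running 1/480)
  +(−1)^1/∏(1,0,1,4,3,1)! = -1/144  (running -7/1440)
⟨..|..⟩ = √(115200/11)·(-7/1440) = -0.497468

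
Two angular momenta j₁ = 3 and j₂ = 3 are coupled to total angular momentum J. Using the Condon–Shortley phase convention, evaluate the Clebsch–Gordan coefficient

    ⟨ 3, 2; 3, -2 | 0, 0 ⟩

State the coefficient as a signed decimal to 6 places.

√[1·6!0!0!/7! · 5!1!1!5!0!0!] = √(14400/7)
  +(−1)^1/∏(1,5,0,0,0,0)! = -1/120  (running -1/120)
⟨..|..⟩ = √(14400/7)·(-1/120) = -0.377964

−√(1/7) ≈ -0.377964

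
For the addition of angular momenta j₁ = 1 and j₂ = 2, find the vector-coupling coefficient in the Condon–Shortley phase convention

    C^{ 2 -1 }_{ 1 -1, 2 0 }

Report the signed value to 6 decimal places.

j₁+j₂−J=1  J+j₁−j₂=1  J−j₁+j₂=3  j₁+j₂+J+1=6
(j₁±m₁, j₂±m₂, J±M) = (0,2,2,2,1,3)
P² = 2
sum k=1..1:
  [1] −1/2 = -1/2
S = -1/2
C² = P²·S² = 1/2 ; C = -0.707107

−√(1/2) = -0.707107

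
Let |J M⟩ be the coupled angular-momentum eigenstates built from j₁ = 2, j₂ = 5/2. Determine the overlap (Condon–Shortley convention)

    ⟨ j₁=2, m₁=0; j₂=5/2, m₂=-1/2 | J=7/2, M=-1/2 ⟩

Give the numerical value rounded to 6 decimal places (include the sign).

triangle: 1!×3!×4!/9! = 144/362880
(j±m)!: 2!×2!×2!×3!×3!×4! = 6912
prefactor² = (2J+1)×Δ×N² = 768/35
  k=0: +1/(0!×1!×2!×2!×1!×2!) = 1/8
  k=1: −1/(1!×0!×1!×1!×2!×3!) = -1/12
Σ = 1/24  ⇒  CG² = 768/35×1/24² = 4/105
CG = +√(4/105) = +0.195180

+0.195180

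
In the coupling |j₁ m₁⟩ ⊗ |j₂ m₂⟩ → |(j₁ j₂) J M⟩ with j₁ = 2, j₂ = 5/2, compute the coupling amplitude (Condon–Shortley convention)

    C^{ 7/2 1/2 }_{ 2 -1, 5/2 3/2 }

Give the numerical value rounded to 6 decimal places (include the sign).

√[8·1!3!4!/9! · 1!3!4!1!4!3!] = √(2304/35)
  +(−1)^0/∏(0,1,3,4,0,0)! = 1/144  (running 1/144)
  +(−1)^1/∏(1,0,2,3,1,1)! = -1/12  (running -11/144)
⟨..|..⟩ = √(2304/35)·(-11/144) = -0.619780

-0.619780  (= −√(121/315))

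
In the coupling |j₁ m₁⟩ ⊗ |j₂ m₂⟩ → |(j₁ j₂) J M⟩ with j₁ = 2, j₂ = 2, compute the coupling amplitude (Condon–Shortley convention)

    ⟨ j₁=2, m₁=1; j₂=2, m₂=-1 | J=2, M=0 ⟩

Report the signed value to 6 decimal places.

+√(1/14) = +0.267261

triangle: 2!×2!×2!/7! = 8/5040
(j±m)!: 3!×1!×1!×3!×2!×2! = 144
prefactor² = (2J+1)×Δ×N² = 8/7
  k=0: +1/(0!×2!×1!×1!×1!×1!) = 1/2
  k=1: −1/(1!×1!×0!×0!×2!×2!) = -1/4
Σ = 1/4  ⇒  CG² = 8/7×1/4² = 1/14
CG = +√(1/14) = +0.267261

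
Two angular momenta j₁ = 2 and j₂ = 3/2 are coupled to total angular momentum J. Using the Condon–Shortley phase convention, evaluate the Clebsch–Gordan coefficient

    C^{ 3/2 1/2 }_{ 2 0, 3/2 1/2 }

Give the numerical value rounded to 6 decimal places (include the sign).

√[4·2!2!1!/6! · 2!2!2!1!2!1!] = √(16/45)
  +(−1)^1/∏(1,1,1,1,1,0)! = -1  (running -1)
  +(−1)^2/∏(2,0,0,0,2,1)! = 1/4  (running -3/4)
⟨..|..⟩ = √(16/45)·(-3/4) = -0.447214

−√(1/5) = -0.447214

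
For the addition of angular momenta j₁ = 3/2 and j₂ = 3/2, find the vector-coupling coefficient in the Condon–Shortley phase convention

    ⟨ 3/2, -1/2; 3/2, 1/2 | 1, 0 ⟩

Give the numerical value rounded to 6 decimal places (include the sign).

-0.223607

j₁+j₂−J=2  J+j₁−j₂=1  J−j₁+j₂=1  j₁+j₂+J+1=5
(j₁±m₁, j₂±m₂, J±M) = (1,2,2,1,1,1)
P² = 1/5
sum k=1..2:
  [1] −1/1 = -1
  [2] +1/2 = 1/2
S = -1/2
C² = P²·S² = 1/20 ; C = -0.223607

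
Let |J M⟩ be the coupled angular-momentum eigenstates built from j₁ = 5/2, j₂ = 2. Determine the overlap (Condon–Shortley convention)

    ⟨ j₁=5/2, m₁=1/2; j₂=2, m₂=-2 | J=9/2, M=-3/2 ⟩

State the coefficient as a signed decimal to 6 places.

+0.345033

triangle: 0!×5!×4!/10! = 2880/3628800
(j±m)!: 3!×2!×0!×4!×3!×6! = 1244160
prefactor² = (2J+1)×Δ×N² = 69120/7
  k=0: +1/(0!×0!×2!×0!×3!×4!) = 1/288
Σ = 1/288  ⇒  CG² = 69120/7×1/288² = 5/42
CG = +√(5/42) = +0.345033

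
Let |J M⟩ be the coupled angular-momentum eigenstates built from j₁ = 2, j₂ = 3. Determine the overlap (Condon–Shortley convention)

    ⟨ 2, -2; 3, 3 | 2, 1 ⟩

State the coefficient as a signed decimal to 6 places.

−√(5/14) = -0.597614

triangle: 3!×1!×3!/8! = 36/40320
(j±m)!: 0!×4!×6!×0!×3!×1! = 103680
prefactor² = (2J+1)×Δ×N² = 3240/7
  k=3: −1/(3!×0!×1!×3!×0!×0!) = -1/36
Σ = -1/36  ⇒  CG² = 3240/7×(-1/36)² = 5/14
CG = −√(5/14) = -0.597614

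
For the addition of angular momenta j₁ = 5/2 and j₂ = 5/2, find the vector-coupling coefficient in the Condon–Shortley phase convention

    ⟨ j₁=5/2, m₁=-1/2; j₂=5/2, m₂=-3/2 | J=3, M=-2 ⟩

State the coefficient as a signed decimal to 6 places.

j₁+j₂−J=2  J+j₁−j₂=3  J−j₁+j₂=3  j₁+j₂+J+1=9
(j₁±m₁, j₂±m₂, J±M) = (2,3,1,4,1,5)
P² = 48
sum k=0..1:
  [0] +1/24 = 1/24
  [1] −1/12 = -1/12
S = -1/24
C² = P²·S² = 1/12 ; C = -0.288675

−√(1/12) = -0.288675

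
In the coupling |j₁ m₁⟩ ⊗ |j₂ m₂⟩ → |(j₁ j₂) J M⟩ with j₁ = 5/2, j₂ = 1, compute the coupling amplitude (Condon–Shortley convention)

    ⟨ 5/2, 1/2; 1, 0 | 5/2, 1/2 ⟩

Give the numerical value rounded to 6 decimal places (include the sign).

triangle: 1!·4!·1!/7! = 24/5040
(j±m)!: 3!·2!·1!·1!·3!·2! = 144
prefactor² = (2J+1)·Δ·N² = 144/35
  k=0: +1/(0!·1!·2!·1!·2!·0!) = 1/4
  k=1: −1/(1!·0!·1!·0!·3!·1!) = -1/6
Σ = 1/12  ⇒  CG² = 144/35·1/12² = 1/35
CG = +√(1/35) = +0.169031

+√(1/35) = +0.169031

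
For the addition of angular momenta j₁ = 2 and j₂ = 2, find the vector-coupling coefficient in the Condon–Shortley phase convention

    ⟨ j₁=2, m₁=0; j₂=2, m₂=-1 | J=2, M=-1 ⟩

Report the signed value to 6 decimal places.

√[5·2!2!2!/7! · 2!2!1!3!1!3!] = √(8/7)
  +(−1)^0/∏(0,2,2,1,0,1)! = 1/4  (running 1/4)
  +(−1)^1/∏(1,1,1,0,1,2)! = -1/2  (running -1/4)
⟨..|..⟩ = √(8/7)·(-1/4) = -0.267261

−√(1/14) = -0.267261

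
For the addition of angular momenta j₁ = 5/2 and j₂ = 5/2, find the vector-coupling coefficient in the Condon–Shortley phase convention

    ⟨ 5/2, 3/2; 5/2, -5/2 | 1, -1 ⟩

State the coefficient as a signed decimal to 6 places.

triangle: 4!*1!*1!/7! = 24/5040
(j±m)!: 4!*1!*0!*5!*0!*2! = 5760
prefactor² = (2J+1)*Δ*N² = 576/7
  k=0: +1/(0!*4!*1!*0!*0!*1!) = 1/24
Σ = 1/24  ⇒  CG² = 576/7*1/24² = 1/7
CG = +√(1/7) = +0.377964

+0.377964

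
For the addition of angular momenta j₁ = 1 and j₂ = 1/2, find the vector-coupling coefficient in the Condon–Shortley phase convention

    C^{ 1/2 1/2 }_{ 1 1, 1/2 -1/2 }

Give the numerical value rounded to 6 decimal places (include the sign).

√[2·1!1!0!/3! · 2!0!0!1!1!0!] = √(2/3)
  +(−1)^0/∏(0,1,0,0,1,0)! = 1  (running 1)
⟨..|..⟩ = √(2/3)·(1) = +0.816497

+√(2/3) ≈ +0.816497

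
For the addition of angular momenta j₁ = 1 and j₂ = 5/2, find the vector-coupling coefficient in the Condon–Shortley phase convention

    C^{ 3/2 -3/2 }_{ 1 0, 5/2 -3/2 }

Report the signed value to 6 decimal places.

triangle: 2!×0!×3!/6! = 12/720
(j±m)!: 1!×1!×1!×4!×0!×3! = 144
prefactor² = (2J+1)×Δ×N² = 48/5
  k=1: −1/(1!×1!×0!×0!×0!×3!) = -1/6
Σ = -1/6  ⇒  CG² = 48/5×(-1/6)² = 4/15
CG = −√(4/15) = -0.516398

-0.516398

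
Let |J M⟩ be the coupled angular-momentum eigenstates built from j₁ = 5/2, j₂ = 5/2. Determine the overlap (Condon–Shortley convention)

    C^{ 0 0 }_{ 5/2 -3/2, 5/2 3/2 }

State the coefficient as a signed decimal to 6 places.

triangle: 5!·0!·0!/6! = 120/720
(j±m)!: 1!·4!·4!·1!·0!·0! = 576
prefactor² = (2J+1)·Δ·N² = 96
  k=4: +1/(4!·1!·0!·0!·0!·0!) = 1/24
Σ = 1/24  ⇒  CG² = 96·1/24² = 1/6
CG = +√(1/6) = +0.408248

+√(1/6) = +0.408248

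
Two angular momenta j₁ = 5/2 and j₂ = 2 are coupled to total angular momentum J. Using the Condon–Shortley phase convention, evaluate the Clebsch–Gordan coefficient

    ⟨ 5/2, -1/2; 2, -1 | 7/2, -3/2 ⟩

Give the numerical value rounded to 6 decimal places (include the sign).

√[8·1!4!3!/9! · 2!3!1!3!2!5!] = √(384/7)
  +(−1)^0/∏(0,1,3,1,1,2)! = 1/12  (running 1/12)
  +(−1)^1/∏(1,0,2,0,2,3)! = -1/24  (running 1/24)
⟨..|..⟩ = √(384/7)·(1/24) = +0.308607

+0.308607  (= +√(2/21))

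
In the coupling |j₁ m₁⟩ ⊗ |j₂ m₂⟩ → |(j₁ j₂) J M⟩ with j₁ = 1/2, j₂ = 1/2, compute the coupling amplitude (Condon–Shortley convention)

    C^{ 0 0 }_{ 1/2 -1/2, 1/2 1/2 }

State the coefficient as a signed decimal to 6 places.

-0.707107

j₁+j₂−J=1  J+j₁−j₂=0  J−j₁+j₂=0  j₁+j₂+J+1=2
(j₁±m₁, j₂±m₂, J±M) = (0,1,1,0,0,0)
P² = 1/2
sum k=1..1:
  [1] −1/1 = -1
S = -1
C² = P²·S² = 1/2 ; C = -0.707107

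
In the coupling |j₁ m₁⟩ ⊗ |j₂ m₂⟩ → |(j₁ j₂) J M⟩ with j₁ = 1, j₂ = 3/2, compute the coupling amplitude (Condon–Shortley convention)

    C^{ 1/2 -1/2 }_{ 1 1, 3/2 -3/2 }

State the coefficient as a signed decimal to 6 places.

j₁+j₂−J=2  J+j₁−j₂=0  J−j₁+j₂=1  j₁+j₂+J+1=4
(j₁±m₁, j₂±m₂, J±M) = (2,0,0,3,0,1)
P² = 2
sum k=0..0:
  [0] +1/2 = 1/2
S = 1/2
C² = P²·S² = 1/2 ; C = +0.707107

+0.707107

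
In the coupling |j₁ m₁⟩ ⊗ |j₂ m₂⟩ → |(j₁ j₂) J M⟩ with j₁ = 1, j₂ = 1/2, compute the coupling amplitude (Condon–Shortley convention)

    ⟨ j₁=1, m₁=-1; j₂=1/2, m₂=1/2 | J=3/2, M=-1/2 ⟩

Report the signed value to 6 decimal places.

+0.577350

j₁+j₂−J=0  J+j₁−j₂=2  J−j₁+j₂=1  j₁+j₂+J+1=4
(j₁±m₁, j₂±m₂, J±M) = (0,2,1,0,1,2)
P² = 4/3
sum k=0..0:
  [0] +1/2 = 1/2
S = 1/2
C² = P²·S² = 1/3 ; C = +0.577350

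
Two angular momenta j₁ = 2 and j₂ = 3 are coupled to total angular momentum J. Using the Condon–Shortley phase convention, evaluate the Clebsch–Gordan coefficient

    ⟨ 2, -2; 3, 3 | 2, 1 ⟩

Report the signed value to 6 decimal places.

j₁+j₂−J=3  J+j₁−j₂=1  J−j₁+j₂=3  j₁+j₂+J+1=8
(j₁±m₁, j₂±m₂, J±M) = (0,4,6,0,3,1)
P² = 3240/7
sum k=3..3:
  [3] −1/36 = -1/36
S = -1/36
C² = P²·S² = 5/14 ; C = -0.597614

-0.597614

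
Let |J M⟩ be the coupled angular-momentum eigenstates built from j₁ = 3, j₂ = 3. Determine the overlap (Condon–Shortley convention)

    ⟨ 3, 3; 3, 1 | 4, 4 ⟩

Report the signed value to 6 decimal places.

triangle: 2!*4!*4!/11! = 1152/39916800
(j±m)!: 6!*0!*4!*2!*8!*0! = 1393459200
prefactor² = (2J+1)*Δ*N² = 3981312/11
  k=0: +1/(0!*2!*0!*4!*4!*0!) = 1/1152
Σ = 1/1152  ⇒  CG² = 3981312/11*1/1152² = 3/11
CG = +√(3/11) = +0.522233

+√(3/11) = +0.522233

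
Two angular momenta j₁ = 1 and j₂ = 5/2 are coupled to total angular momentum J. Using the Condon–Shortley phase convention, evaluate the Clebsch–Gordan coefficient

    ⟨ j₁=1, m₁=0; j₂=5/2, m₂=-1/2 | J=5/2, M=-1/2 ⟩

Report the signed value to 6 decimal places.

√[6·1!1!4!/7! · 1!1!2!3!2!3!] = √(144/35)
  +(−1)^0/∏(0,1,1,2,0,2)! = 1/4  (running 1/4)
  +(−1)^1/∏(1,0,0,1,1,3)! = -1/6  (running 1/12)
⟨..|..⟩ = √(144/35)·(1/12) = +0.169031

+√(1/35) ≈ +0.169031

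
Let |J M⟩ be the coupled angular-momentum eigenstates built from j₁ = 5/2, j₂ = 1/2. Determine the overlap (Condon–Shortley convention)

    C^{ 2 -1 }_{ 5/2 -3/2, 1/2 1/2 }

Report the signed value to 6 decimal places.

triangle: 1!×4!×0!/6! = 24/720
(j±m)!: 1!×4!×1!×0!×1!×3! = 144
prefactor² = (2J+1)×Δ×N² = 24
  k=1: −1/(1!×0!×3!×0!×1!×0!) = -1/6
Σ = -1/6  ⇒  CG² = 24×(-1/6)² = 2/3
CG = −√(2/3) = -0.816497

-0.816497  (= −√(2/3))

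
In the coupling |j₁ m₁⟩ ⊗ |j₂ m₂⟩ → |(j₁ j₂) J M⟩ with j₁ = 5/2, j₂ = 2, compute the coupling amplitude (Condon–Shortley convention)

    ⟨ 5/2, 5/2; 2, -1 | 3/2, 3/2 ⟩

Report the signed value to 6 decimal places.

triangle: 3!*2!*1!/7! = 12/5040
(j±m)!: 5!*0!*1!*3!*3!*0! = 4320
prefactor² = (2J+1)*Δ*N² = 288/7
  k=0: +1/(0!*3!*0!*1!*2!*0!) = 1/12
Σ = 1/12  ⇒  CG² = 288/7*1/12² = 2/7
CG = +√(2/7) = +0.534522

+√(2/7) = +0.534522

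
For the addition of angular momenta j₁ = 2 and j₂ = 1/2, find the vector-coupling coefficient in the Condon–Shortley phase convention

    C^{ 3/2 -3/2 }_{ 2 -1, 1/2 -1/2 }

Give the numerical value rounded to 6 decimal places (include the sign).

√[4·1!3!0!/5! · 1!3!0!1!0!3!] = √(36/5)
  +(−1)^0/∏(0,1,3,0,0,0)! = 1/6  (running 1/6)
⟨..|..⟩ = √(36/5)·(1/6) = +0.447214

+0.447214  (= +√(1/5))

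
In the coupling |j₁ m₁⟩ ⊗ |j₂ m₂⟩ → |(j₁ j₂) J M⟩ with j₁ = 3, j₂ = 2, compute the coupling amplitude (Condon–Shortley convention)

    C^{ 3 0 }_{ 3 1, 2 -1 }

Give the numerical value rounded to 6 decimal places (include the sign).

+0.182574

j₁+j₂−J=2  J+j₁−j₂=4  J−j₁+j₂=2  j₁+j₂+J+1=9
(j₁±m₁, j₂±m₂, J±M) = (4,2,1,3,3,3)
P² = 96/5
sum k=0..1:
  [0] +1/8 = 1/8
  [1] −1/12 = -1/12
S = 1/24
C² = P²·S² = 1/30 ; C = +0.182574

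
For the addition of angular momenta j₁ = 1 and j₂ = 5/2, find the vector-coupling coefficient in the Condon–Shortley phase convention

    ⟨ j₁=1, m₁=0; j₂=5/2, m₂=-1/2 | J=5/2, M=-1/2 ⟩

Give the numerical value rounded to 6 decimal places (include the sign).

+0.169031

√[6·1!1!4!/7! · 1!1!2!3!2!3!] = √(144/35)
  +(−1)^0/∏(0,1,1,2,0,2)! = 1/4  (running 1/4)
  +(−1)^1/∏(1,0,0,1,1,3)! = -1/6  (running 1/12)
⟨..|..⟩ = √(144/35)·(1/12) = +0.169031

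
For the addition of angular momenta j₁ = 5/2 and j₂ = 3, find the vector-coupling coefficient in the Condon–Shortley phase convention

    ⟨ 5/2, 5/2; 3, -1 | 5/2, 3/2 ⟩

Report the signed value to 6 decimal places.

j₁+j₂−J=3  J+j₁−j₂=2  J−j₁+j₂=3  j₁+j₂+J+1=9
(j₁±m₁, j₂±m₂, J±M) = (5,0,2,4,4,1)
P² = 1152/7
sum k=0..0:
  [0] +1/24 = 1/24
S = 1/24
C² = P²·S² = 2/7 ; C = +0.534522

+0.534522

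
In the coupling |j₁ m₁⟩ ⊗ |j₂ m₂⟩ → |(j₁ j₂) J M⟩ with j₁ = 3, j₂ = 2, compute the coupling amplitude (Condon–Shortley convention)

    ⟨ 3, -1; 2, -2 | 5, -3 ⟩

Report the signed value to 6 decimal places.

√[11·0!6!4!/11! · 2!4!0!4!2!8!] = √(442368)
  +(−1)^0/∏(0,0,4,0,2,4)! = 1/1152  (running 1/1152)
⟨..|..⟩ = √(442368)·(1/1152) = +0.577350

+√(1/3) ≈ +0.577350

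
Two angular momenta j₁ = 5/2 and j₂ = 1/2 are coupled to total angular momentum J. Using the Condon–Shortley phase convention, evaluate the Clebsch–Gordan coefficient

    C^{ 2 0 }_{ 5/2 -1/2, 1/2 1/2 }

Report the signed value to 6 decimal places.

-0.707107  (= −√(1/2))

√[5·1!4!0!/6! · 2!3!1!0!2!2!] = √(8)
  +(−1)^1/∏(1,0,2,0,2,0)! = -1/4  (running -1/4)
⟨..|..⟩ = √(8)·(-1/4) = -0.707107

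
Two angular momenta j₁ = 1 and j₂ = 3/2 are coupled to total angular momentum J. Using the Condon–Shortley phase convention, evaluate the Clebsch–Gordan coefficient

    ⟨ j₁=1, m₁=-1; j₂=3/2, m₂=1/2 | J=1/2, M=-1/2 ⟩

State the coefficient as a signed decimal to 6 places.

triangle: 2!*0!*1!/4! = 2/24
(j±m)!: 0!*2!*2!*1!*0!*1! = 4
prefactor² = (2J+1)*Δ*N² = 2/3
  k=2: +1/(2!*0!*0!*0!*0!*1!) = 1/2
Σ = 1/2  ⇒  CG² = 2/3*1/2² = 1/6
CG = +√(1/6) = +0.408248

+0.408248  (= +√(1/6))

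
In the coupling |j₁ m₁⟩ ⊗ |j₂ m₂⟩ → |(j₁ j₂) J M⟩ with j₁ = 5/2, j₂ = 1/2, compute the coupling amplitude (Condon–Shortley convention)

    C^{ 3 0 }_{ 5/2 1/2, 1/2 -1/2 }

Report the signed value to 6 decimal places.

√[7·0!5!1!/7! · 3!2!0!1!3!3!] = √(72)
  +(−1)^0/∏(0,0,2,0,3,1)! = 1/12  (running 1/12)
⟨..|..⟩ = √(72)·(1/12) = +0.707107

+√(1/2) = +0.707107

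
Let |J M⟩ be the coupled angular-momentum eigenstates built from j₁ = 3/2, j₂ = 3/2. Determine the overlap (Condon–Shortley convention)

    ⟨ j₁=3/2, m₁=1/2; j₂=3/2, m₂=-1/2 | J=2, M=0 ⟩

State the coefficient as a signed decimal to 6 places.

+0.500000

j₁+j₂−J=1  J+j₁−j₂=2  J−j₁+j₂=2  j₁+j₂+J+1=6
(j₁±m₁, j₂±m₂, J±M) = (2,1,1,2,2,2)
P² = 4/9
sum k=0..1:
  [0] +1/1 = 1
  [1] −1/4 = -1/4
S = 3/4
C² = P²·S² = 1/4 ; C = +0.500000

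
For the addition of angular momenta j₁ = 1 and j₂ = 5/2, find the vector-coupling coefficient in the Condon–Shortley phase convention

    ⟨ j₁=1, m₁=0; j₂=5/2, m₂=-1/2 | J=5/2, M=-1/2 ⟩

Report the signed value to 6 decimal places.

+√(1/35) ≈ +0.169031

triangle: 1!×1!×4!/7! = 24/5040
(j±m)!: 1!×1!×2!×3!×2!×3! = 144
prefactor² = (2J+1)×Δ×N² = 144/35
  k=0: +1/(0!×1!×1!×2!×0!×2!) = 1/4
  k=1: −1/(1!×0!×0!×1!×1!×3!) = -1/6
Σ = 1/12  ⇒  CG² = 144/35×1/12² = 1/35
CG = +√(1/35) = +0.169031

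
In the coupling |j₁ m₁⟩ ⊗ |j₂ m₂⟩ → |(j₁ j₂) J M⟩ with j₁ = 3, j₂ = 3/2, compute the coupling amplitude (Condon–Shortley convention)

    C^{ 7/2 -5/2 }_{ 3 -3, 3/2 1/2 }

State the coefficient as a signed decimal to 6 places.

√[8·1!5!2!/9! · 0!6!2!1!1!6!] = √(38400/7)
  +(−1)^1/∏(1,0,5,1,0,1)! = -1/120  (running -1/120)
⟨..|..⟩ = √(38400/7)·(-1/120) = -0.617213

−√(8/21) ≈ -0.617213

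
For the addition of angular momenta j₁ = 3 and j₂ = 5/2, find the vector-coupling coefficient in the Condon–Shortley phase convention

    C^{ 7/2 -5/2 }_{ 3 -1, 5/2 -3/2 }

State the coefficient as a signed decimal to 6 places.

-0.398410

triangle: 2!*4!*3!/10! = 288/3628800
(j±m)!: 2!*4!*1!*4!*1!*6! = 829440
prefactor² = (2J+1)*Δ*N² = 18432/35
  k=0: +1/(0!*2!*4!*1!*0!*2!) = 1/96
  k=1: −1/(1!*1!*3!*0!*1!*3!) = -1/36
Σ = -5/288  ⇒  CG² = 18432/35*(-5/288)² = 10/63
CG = −√(10/63) = -0.398410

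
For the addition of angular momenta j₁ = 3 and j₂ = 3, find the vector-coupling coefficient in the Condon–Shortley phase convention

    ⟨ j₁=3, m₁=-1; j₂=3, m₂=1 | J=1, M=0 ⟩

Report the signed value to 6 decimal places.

j₁+j₂−J=5  J+j₁−j₂=1  J−j₁+j₂=1  j₁+j₂+J+1=8
(j₁±m₁, j₂±m₂, J±M) = (2,4,4,2,1,1)
P² = 144/7
sum k=3..4:
  [3] −1/12 = -1/12
  [4] +1/24 = 1/24
S = -1/24
C² = P²·S² = 1/28 ; C = -0.188982

−√(1/28) = -0.188982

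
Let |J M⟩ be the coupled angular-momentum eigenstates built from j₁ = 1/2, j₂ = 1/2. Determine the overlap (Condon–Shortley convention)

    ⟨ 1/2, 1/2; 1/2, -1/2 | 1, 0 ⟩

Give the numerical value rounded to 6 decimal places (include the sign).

+√(1/2) ≈ +0.707107

triangle: 0!×1!×1!/3! = 1/6
(j±m)!: 1!×0!×0!×1!×1!×1! = 1
prefactor² = (2J+1)×Δ×N² = 1/2
  k=0: +1/(0!×0!×0!×0!×1!×1!) = 1
Σ = 1  ⇒  CG² = 1/2×1² = 1/2
CG = +√(1/2) = +0.707107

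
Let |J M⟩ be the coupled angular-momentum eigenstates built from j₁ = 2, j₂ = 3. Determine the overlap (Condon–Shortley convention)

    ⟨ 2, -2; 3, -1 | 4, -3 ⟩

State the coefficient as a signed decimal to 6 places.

√[9·1!3!5!/10! · 0!4!2!4!1!7!] = √(10368)
  +(−1)^1/∏(1,0,3,1,0,4)! = -1/144  (running -1/144)
⟨..|..⟩ = √(10368)·(-1/144) = -0.707107

-0.707107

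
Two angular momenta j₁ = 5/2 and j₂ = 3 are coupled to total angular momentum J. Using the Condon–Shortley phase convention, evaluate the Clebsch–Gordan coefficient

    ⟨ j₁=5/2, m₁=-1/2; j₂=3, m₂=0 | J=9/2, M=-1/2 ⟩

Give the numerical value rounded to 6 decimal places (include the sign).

triangle: 1!×4!×5!/11! = 2880/39916800
(j±m)!: 2!×3!×3!×3!×4!×5! = 1244160
prefactor² = (2J+1)×Δ×N² = 69120/77
  k=0: +1/(0!×1!×3!×3!×1!×2!) = 1/72
  k=1: −1/(1!×0!×2!×2!×2!×3!) = -1/48
Σ = -1/144  ⇒  CG² = 69120/77×(-1/144)² = 10/231
CG = −√(10/231) = -0.208063

−√(10/231) ≈ -0.208063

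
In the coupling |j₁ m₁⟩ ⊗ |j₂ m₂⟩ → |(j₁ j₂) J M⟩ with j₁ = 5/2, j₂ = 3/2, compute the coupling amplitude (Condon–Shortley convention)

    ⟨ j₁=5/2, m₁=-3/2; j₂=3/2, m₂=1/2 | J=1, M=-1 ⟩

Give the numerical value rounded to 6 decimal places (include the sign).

+√(3/10) = +0.547723

√[3·3!2!0!/6! · 1!4!2!1!0!2!] = √(24/5)
  +(−1)^2/∏(2,1,2,0,0,0)! = 1/4  (running 1/4)
⟨..|..⟩ = √(24/5)·(1/4) = +0.547723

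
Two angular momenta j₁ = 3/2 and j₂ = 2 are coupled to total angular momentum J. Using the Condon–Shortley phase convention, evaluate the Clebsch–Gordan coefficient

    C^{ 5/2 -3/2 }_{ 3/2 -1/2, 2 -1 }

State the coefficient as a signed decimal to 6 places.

√[6·1!2!3!/7! · 1!2!1!3!1!4!] = √(144/35)
  +(−1)^0/∏(0,1,2,1,0,2)! = 1/4  (running 1/4)
  +(−1)^1/∏(1,0,1,0,1,3)! = -1/6  (running 1/12)
⟨..|..⟩ = √(144/35)·(1/12) = +0.169031

+√(1/35) ≈ +0.169031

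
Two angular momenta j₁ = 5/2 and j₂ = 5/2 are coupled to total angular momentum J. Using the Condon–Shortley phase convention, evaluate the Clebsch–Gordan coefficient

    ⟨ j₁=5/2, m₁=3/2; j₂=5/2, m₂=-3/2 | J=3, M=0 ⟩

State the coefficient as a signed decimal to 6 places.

+√(49/180) = +0.521749

√[7·2!3!3!/9! · 4!1!1!4!3!3!] = √(144/5)
  +(−1)^0/∏(0,2,1,1,2,2)! = 1/8  (running 1/8)
  +(−1)^1/∏(1,1,0,0,3,3)! = -1/36  (running 7/72)
⟨..|..⟩ = √(144/5)·(7/72) = +0.521749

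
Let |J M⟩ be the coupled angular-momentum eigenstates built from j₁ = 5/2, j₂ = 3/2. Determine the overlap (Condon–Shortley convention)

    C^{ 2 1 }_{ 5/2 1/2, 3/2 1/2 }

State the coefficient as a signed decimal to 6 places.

−√(25/84) = -0.545545

√[5·2!3!1!/7! · 3!2!2!1!3!1!] = √(12/7)
  +(−1)^1/∏(1,1,1,1,2,0)! = -1/2  (running -1/2)
  +(−1)^2/∏(2,0,0,0,3,1)! = 1/12  (running -5/12)
⟨..|..⟩ = √(12/7)·(-5/12) = -0.545545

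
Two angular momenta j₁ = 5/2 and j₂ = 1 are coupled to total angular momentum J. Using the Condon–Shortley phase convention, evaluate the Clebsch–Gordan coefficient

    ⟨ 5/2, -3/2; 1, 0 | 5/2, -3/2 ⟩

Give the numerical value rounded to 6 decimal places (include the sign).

−√(9/35) = -0.507093

√[6·1!4!1!/7! · 1!4!1!1!1!4!] = √(576/35)
  +(−1)^0/∏(0,1,4,1,0,0)! = 1/24  (running 1/24)
  +(−1)^1/∏(1,0,3,0,1,1)! = -1/6  (running -1/8)
⟨..|..⟩ = √(576/35)·(-1/8) = -0.507093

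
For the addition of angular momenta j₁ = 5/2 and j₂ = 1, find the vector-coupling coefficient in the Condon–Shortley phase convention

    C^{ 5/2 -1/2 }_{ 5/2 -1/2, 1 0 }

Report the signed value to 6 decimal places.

√[6·1!4!1!/7! · 2!3!1!1!2!3!] = √(144/35)
  +(−1)^0/∏(0,1,3,1,1,0)! = 1/6  (running 1/6)
  +(−1)^1/∏(1,0,2,0,2,1)! = -1/4  (running -1/12)
⟨..|..⟩ = √(144/35)·(-1/12) = -0.169031

−√(1/35) = -0.169031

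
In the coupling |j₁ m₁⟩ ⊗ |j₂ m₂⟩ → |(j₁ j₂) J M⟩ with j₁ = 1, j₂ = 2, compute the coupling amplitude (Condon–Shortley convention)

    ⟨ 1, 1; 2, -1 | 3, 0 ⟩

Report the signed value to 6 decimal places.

+0.447214  (= +√(1/5))

j₁+j₂−J=0  J+j₁−j₂=2  J−j₁+j₂=4  j₁+j₂+J+1=7
(j₁±m₁, j₂±m₂, J±M) = (2,0,1,3,3,3)
P² = 144/5
sum k=0..0:
  [0] +1/12 = 1/12
S = 1/12
C² = P²·S² = 1/5 ; C = +0.447214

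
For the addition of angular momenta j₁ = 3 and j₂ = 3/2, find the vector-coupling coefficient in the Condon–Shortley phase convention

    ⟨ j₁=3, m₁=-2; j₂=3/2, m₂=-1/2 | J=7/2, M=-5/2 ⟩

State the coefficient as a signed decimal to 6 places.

triangle: 1!·5!·2!/9! = 240/362880
(j±m)!: 1!·5!·1!·2!·1!·6! = 172800
prefactor² = (2J+1)·Δ·N² = 6400/7
  k=0: +1/(0!·1!·5!·1!·0!·1!) = 1/120
  k=1: −1/(1!·0!·4!·0!·1!·2!) = -1/48
Σ = -1/80  ⇒  CG² = 6400/7·(-1/80)² = 1/7
CG = −√(1/7) = -0.377964

−√(1/7) ≈ -0.377964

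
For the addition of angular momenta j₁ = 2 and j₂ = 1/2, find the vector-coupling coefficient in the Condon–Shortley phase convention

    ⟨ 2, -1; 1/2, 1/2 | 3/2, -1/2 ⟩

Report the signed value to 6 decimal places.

triangle: 1!×3!×0!/5! = 6/120
(j±m)!: 1!×3!×1!×0!×1!×2! = 12
prefactor² = (2J+1)×Δ×N² = 12/5
  k=1: −1/(1!×0!×2!×0!×1!×0!) = -1/2
Σ = -1/2  ⇒  CG² = 12/5×(-1/2)² = 3/5
CG = −√(3/5) = -0.774597

-0.774597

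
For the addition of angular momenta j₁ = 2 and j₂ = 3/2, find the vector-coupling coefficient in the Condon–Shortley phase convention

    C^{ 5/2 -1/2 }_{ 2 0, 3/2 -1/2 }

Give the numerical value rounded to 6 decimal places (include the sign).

+0.292770  (= +√(3/35))

triangle: 1!·3!·2!/7! = 12/5040
(j±m)!: 2!·2!·1!·2!·2!·3! = 96
prefactor² = (2J+1)·Δ·N² = 48/35
  k=0: +1/(0!·1!·2!·1!·1!·1!) = 1/2
  k=1: −1/(1!·0!·1!·0!·2!·2!) = -1/4
Σ = 1/4  ⇒  CG² = 48/35·1/4² = 3/35
CG = +√(3/35) = +0.292770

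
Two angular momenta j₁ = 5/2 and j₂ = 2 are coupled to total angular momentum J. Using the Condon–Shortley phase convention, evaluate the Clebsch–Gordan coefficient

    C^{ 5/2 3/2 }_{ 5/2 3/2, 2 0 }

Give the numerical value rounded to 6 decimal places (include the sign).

j₁+j₂−J=2  J+j₁−j₂=3  J−j₁+j₂=2  j₁+j₂+J+1=8
(j₁±m₁, j₂±m₂, J±M) = (4,1,2,2,4,1)
P² = 288/35
sum k=0..1:
  [0] +1/8 = 1/8
  [1] −1/6 = -1/6
S = -1/24
C² = P²·S² = 1/70 ; C = -0.119523

−√(1/70) ≈ -0.119523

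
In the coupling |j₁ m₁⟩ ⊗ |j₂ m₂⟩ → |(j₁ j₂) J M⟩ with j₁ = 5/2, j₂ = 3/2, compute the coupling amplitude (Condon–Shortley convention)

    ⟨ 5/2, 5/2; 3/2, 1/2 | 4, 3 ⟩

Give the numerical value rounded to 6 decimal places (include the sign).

+0.612372  (= +√(3/8))

triangle: 0!·5!·3!/9! = 720/362880
(j±m)!: 5!·0!·2!·1!·7!·1! = 1209600
prefactor² = (2J+1)·Δ·N² = 21600
  k=0: +1/(0!·0!·0!·2!·5!·1!) = 1/240
Σ = 1/240  ⇒  CG² = 21600·1/240² = 3/8
CG = +√(3/8) = +0.612372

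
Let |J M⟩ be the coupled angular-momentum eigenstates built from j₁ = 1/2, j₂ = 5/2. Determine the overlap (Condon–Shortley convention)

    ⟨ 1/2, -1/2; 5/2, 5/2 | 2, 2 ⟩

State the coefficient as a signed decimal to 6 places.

-0.912871  (= −√(5/6))

j₁+j₂−J=1  J+j₁−j₂=0  J−j₁+j₂=4  j₁+j₂+J+1=6
(j₁±m₁, j₂±m₂, J±M) = (0,1,5,0,4,0)
P² = 480
sum k=1..1:
  [1] −1/24 = -1/24
S = -1/24
C² = P²·S² = 5/6 ; C = -0.912871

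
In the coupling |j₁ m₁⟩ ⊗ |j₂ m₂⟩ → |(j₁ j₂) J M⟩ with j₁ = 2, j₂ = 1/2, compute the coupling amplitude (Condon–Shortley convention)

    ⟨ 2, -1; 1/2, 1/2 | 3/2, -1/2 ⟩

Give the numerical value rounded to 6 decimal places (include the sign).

triangle: 1!*3!*0!/5! = 6/120
(j±m)!: 1!*3!*1!*0!*1!*2! = 12
prefactor² = (2J+1)*Δ*N² = 12/5
  k=1: −1/(1!*0!*2!*0!*1!*0!) = -1/2
Σ = -1/2  ⇒  CG² = 12/5*(-1/2)² = 3/5
CG = −√(3/5) = -0.774597

−√(3/5) = -0.774597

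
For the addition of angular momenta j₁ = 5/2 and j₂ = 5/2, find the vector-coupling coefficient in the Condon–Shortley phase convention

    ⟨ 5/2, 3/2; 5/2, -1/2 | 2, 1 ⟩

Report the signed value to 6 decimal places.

j₁+j₂−J=3  J+j₁−j₂=2  J−j₁+j₂=2  j₁+j₂+J+1=8
(j₁±m₁, j₂±m₂, J±M) = (4,1,2,3,3,1)
P² = 36/7
sum k=0..1:
  [0] +1/12 = 1/12
  [1] −1/4 = -1/4
S = -1/6
C² = P²·S² = 1/7 ; C = -0.377964

-0.377964  (= −√(1/7))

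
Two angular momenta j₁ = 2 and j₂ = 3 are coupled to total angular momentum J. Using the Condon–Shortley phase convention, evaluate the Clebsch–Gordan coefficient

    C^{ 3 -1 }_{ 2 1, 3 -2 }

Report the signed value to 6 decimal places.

√[7·2!2!4!/9! · 3!1!1!5!2!4!] = √(64)
  +(−1)^0/∏(0,2,1,1,1,3)! = 1/12  (running 1/12)
  +(−1)^1/∏(1,1,0,0,2,4)! = -1/48  (running 1/16)
⟨..|..⟩ = √(64)·(1/16) = +0.500000

+√(1/4) ≈ +0.500000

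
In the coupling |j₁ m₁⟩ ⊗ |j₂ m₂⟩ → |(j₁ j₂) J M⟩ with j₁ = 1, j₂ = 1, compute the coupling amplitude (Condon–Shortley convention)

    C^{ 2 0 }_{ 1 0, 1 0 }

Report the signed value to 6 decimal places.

√[5·0!2!2!/5! · 1!1!1!1!2!2!] = √(2/3)
  +(−1)^0/∏(0,0,1,1,1,1)! = 1  (running 1)
⟨..|..⟩ = √(2/3)·(1) = +0.816497

+0.816497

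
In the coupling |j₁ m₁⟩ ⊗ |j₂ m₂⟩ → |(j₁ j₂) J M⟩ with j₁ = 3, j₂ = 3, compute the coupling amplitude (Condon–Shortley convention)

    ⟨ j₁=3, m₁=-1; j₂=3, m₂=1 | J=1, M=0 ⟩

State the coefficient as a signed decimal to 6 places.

triangle: 5!×1!×1!/8! = 120/40320
(j±m)!: 2!×4!×4!×2!×1!×1! = 2304
prefactor² = (2J+1)×Δ×N² = 144/7
  k=3: −1/(3!×2!×1!×1!×0!×0!) = -1/12
  k=4: +1/(4!×1!×0!×0!×1!×1!) = 1/24
Σ = -1/24  ⇒  CG² = 144/7×(-1/24)² = 1/28
CG = −√(1/28) = -0.188982

−√(1/28) = -0.188982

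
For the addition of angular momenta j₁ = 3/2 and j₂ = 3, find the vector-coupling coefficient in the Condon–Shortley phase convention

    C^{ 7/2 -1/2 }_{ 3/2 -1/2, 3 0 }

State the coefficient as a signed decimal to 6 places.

√[8·1!2!5!/9! · 1!2!3!3!3!4!] = √(384/7)
  +(−1)^0/∏(0,1,2,3,0,2)! = 1/24  (running 1/24)
  +(−1)^1/∏(1,0,1,2,1,3)! = -1/12  (running -1/24)
⟨..|..⟩ = √(384/7)·(-1/24) = -0.308607

−√(2/21) = -0.308607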